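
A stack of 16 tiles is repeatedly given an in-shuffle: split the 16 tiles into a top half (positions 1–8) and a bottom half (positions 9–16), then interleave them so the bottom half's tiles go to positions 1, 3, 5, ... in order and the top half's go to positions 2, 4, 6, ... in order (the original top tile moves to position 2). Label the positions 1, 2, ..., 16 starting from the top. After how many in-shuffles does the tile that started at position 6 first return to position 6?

Follow position 6 under repeated in-shuffles:
6 → 12 → 7 → 14 → 11 → 5 → 10 → 3 → 6
It first returns after 8 in-shuffles.

8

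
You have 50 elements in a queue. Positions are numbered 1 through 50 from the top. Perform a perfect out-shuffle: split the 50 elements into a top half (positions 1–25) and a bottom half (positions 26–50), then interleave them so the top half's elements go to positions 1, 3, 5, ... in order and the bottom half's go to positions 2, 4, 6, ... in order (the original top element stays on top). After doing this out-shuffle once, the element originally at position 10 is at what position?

Track the element's position through each out-shuffle:
10 → 19

19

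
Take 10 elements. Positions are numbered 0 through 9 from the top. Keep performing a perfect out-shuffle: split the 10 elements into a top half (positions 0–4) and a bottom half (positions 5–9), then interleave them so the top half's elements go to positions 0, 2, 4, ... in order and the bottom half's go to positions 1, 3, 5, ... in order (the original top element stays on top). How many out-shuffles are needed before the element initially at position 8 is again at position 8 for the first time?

6

Follow position 8 under repeated out-shuffles:
8 → 7 → 5 → 1 → 2 → 4 → 8
It first returns after 6 out-shuffles.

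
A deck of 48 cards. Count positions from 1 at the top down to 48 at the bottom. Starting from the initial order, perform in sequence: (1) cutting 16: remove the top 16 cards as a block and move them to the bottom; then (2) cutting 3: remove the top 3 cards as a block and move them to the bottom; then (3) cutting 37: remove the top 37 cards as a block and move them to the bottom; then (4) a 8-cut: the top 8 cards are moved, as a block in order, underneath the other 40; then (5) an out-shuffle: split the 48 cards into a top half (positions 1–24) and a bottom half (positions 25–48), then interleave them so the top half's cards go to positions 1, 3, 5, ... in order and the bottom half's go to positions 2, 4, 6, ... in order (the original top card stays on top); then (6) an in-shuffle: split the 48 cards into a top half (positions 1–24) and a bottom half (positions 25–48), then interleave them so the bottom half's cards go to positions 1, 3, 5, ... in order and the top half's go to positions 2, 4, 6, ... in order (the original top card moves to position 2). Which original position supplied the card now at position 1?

Undo the operations in reverse order, starting from position 1:
  undo op 6 (in-shuffle, from bottom half): 1 ← 25
  undo op 5 (out-shuffle, from top half): 25 ← 13
  undo op 4 (cut 8): 13 ← 21
  undo op 3 (cut 37): 21 ← 10
  undo op 2 (cut 3): 10 ← 13
  undo op 1 (cut 16): 13 ← 29
So the card at position 1 came from original position 29.

29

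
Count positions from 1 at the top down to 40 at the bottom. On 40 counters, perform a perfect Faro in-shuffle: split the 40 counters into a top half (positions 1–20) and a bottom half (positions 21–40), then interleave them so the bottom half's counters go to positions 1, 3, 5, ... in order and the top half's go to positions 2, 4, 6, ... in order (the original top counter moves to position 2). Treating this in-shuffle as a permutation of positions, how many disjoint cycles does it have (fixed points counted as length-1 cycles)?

Trace each unvisited position around until it returns:
(1 2 4 8 16 32 ... len 20) (3 6 12 24 7 14 ... len 20)
2 cycles in total.

2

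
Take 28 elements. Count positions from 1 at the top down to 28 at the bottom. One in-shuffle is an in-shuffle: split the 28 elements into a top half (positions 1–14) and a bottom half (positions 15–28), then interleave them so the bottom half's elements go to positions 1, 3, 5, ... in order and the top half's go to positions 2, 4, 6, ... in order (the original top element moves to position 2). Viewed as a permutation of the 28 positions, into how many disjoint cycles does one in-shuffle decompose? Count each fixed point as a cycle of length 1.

Trace each unvisited position around until it returns:
(1 2 4 8 16 3 ... len 28)
1 cycle in total.

1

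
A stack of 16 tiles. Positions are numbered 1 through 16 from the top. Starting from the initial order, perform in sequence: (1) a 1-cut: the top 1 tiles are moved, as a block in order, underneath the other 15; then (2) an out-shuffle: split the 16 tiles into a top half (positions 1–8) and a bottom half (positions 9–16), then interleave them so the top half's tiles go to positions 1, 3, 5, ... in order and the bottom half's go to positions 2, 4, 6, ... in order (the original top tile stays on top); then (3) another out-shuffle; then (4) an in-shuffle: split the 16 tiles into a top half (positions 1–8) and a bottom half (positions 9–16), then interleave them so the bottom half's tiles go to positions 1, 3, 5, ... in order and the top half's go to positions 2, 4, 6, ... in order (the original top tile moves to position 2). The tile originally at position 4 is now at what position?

1

Track the tile from position 4 forward through each operation:
  after op 1 (cut 1): 4 → 3
  after op 2 (out-shuffle): 3 → 5
  after op 3 (out-shuffle): 5 → 9
  after op 4 (in-shuffle): 9 → 1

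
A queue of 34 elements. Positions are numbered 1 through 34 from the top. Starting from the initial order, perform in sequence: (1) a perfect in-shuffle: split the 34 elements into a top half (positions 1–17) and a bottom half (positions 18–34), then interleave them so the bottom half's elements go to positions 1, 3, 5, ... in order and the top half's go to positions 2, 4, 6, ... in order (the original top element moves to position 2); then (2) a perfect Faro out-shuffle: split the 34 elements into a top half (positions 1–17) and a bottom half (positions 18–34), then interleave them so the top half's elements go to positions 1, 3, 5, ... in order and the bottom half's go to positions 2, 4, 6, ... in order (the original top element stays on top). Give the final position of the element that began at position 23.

21

Track the element from position 23 forward through each operation:
  after op 1 (in-shuffle): 23 → 11
  after op 2 (out-shuffle): 11 → 21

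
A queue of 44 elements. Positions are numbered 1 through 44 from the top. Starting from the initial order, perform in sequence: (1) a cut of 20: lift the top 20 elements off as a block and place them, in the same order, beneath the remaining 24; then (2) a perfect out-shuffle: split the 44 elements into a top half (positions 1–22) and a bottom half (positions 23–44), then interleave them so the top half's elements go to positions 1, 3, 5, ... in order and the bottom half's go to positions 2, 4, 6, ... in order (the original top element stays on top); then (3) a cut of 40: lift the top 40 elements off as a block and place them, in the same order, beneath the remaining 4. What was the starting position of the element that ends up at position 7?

Undo the operations in reverse order, starting from position 7:
  undo op 3 (cut 40): 7 ← 3
  undo op 2 (out-shuffle, from top half): 3 ← 2
  undo op 1 (cut 20): 2 ← 22
So the element at position 7 came from original position 22.

22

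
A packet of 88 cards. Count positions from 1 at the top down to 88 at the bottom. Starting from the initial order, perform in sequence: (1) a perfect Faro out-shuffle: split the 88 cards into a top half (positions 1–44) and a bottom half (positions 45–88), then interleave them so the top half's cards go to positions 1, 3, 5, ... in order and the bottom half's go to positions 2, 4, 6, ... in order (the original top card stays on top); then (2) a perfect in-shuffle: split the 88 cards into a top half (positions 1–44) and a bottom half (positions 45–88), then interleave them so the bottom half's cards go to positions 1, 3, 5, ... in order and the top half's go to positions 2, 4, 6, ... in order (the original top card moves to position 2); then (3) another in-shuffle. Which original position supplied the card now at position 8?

Undo the operations in reverse order, starting from position 8:
  undo op 3 (in-shuffle, from top half): 8 ← 4
  undo op 2 (in-shuffle, from top half): 4 ← 2
  undo op 1 (out-shuffle, from bottom half): 2 ← 45
So the card at position 8 came from original position 45.

45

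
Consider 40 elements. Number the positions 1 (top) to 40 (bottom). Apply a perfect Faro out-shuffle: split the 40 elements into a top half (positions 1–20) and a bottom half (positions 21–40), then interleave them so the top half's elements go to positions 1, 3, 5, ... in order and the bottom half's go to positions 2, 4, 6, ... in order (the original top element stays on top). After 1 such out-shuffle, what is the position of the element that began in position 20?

39

Track the element's position through each out-shuffle:
20 → 39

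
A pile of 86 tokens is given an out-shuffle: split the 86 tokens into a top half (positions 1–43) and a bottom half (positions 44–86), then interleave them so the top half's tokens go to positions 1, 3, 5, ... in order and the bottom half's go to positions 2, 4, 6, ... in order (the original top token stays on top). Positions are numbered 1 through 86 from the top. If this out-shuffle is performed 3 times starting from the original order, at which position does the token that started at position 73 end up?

Track the token's position through each out-shuffle:
73 → 60 → 34 → 67

67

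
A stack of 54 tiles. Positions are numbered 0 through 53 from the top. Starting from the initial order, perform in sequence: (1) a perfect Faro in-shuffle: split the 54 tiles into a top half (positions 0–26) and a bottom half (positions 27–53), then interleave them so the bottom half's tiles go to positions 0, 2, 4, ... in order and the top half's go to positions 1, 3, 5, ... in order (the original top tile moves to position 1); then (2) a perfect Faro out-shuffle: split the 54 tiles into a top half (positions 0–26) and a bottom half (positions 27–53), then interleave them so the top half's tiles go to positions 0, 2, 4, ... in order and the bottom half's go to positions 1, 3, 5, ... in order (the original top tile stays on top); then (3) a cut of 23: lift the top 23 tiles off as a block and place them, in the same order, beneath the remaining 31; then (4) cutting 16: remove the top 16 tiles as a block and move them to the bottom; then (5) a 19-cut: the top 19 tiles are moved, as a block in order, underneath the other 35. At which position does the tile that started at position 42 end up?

Track the tile from position 42 forward through each operation:
  after op 1 (in-shuffle): 42 → 30
  after op 2 (out-shuffle): 30 → 7
  after op 3 (cut 23): 7 → 38
  after op 4 (cut 16): 38 → 22
  after op 5 (cut 19): 22 → 3

3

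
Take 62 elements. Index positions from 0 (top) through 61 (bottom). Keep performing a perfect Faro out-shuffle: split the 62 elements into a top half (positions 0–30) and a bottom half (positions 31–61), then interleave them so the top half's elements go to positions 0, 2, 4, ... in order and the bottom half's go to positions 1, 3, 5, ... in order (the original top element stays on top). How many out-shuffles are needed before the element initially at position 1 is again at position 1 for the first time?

60

Follow position 1 under repeated out-shuffles:
1 → 2 → 4 → 8 → 16 → 32 → 3 → 6 → ... → 1 (length 60)
It first returns after 60 out-shuffles.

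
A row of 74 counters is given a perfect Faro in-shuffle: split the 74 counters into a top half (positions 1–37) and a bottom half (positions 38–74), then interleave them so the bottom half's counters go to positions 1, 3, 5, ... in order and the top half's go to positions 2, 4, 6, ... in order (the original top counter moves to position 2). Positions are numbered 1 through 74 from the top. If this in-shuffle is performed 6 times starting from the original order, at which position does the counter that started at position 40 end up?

Track the counter's position through each in-shuffle:
40 → 5 → 10 → 20 → 40 → 5 → 10

10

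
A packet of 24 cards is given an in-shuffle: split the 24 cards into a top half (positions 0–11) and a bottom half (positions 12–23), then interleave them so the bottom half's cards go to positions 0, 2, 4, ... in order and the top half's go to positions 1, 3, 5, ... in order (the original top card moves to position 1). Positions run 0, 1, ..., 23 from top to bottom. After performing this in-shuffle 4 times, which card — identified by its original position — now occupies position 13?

Work backwards from position 13, undoing one in-shuffle at a time:
13 ← 6 ← 15 ← 7 ← 3
So the card now at position 13 started at position 3.

3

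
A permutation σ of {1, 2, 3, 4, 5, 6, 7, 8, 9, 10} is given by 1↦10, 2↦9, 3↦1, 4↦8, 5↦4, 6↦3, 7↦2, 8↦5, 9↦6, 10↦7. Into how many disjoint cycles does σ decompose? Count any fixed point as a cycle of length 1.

2

Cycle decomposition: (1 10 7 2 9 6 3) (4 8 5).
2 cycles.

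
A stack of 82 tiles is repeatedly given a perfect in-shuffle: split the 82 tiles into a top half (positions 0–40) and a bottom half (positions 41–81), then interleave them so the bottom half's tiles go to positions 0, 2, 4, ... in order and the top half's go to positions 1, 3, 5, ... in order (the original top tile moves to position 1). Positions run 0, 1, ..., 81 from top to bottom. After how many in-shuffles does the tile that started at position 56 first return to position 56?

Follow position 56 under repeated in-shuffles:
56 → 30 → 61 → 40 → 81 → 80 → 78 → 74 → ... → 56 (length 82)
It first returns after 82 in-shuffles.

82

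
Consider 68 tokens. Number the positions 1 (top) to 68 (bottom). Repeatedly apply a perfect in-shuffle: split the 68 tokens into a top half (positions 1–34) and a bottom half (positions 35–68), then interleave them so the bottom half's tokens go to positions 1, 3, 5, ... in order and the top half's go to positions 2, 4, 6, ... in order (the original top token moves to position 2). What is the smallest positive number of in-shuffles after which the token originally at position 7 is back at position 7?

Follow position 7 under repeated in-shuffles:
7 → 14 → 28 → 56 → 43 → 17 → 34 → 68 → ... → 7 (length 22)
It first returns after 22 in-shuffles.

22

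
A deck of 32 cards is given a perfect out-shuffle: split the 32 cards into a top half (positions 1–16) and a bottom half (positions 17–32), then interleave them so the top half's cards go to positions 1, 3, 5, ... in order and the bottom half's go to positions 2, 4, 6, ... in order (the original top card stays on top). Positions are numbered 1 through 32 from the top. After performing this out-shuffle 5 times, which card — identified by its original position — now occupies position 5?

Work backwards from position 5, undoing one out-shuffle at a time:
5 ← 3 ← 2 ← 17 ← 9 ← 5
So the card now at position 5 started at position 5.

5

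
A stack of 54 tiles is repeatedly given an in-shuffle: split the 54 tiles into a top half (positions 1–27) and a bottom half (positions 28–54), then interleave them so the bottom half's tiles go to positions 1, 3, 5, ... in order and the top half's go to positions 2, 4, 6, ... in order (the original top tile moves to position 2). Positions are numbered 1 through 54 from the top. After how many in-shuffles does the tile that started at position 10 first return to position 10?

10

Follow position 10 under repeated in-shuffles:
10 → 20 → 40 → 25 → 50 → 45 → 35 → 15 → 30 → 5 → 10
It first returns after 10 in-shuffles.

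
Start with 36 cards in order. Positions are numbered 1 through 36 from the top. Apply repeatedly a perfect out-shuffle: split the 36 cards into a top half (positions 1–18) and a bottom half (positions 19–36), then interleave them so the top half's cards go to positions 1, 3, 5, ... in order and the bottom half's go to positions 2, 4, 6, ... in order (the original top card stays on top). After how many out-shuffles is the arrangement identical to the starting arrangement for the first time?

The out-shuffle permutes the 36 positions with cycle lengths [1, 1, 3, 3, 4, 12, 12].
Every card is home exactly when every cycle has completed a whole number of laps, i.e. after lcm(1, 3, 4, 12) = 12 out-shuffles.

12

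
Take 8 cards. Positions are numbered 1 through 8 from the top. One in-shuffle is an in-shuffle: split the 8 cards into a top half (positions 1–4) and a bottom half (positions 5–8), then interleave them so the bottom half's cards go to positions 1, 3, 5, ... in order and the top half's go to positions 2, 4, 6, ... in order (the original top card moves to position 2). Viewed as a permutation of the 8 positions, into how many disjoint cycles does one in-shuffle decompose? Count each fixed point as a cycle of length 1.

2

Trace each unvisited position around until it returns:
(1 2 4 8 7 5) (3 6)
2 cycles in total.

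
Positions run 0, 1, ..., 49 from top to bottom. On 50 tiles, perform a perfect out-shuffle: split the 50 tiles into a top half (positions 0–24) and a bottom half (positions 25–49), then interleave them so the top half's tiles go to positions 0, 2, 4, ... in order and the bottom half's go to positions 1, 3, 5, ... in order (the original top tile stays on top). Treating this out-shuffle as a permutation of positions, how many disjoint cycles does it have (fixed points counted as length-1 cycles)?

6

Trace each unvisited position around until it returns:
(0) (1 2 4 8 16 32 ... len 21) (3 6 12 24 48 47 ... len 21) (7 14 28) (21 42 35) (49)
6 cycles in total.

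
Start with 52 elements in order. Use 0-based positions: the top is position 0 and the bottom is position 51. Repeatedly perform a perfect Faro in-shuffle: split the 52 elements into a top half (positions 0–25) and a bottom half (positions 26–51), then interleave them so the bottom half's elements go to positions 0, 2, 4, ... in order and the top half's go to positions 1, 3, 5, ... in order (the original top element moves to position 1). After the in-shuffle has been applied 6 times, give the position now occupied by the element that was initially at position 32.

Track the element's position through each in-shuffle:
32 → 12 → 25 → 51 → 50 → 48 → 44

44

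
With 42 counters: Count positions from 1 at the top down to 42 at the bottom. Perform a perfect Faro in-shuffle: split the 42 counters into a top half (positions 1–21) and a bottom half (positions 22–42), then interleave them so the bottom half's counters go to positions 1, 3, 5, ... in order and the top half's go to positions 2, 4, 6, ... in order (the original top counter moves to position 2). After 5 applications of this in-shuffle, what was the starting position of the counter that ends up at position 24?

Work backwards from position 24, undoing one in-shuffle at a time:
24 ← 12 ← 6 ← 3 ← 23 ← 33
So the counter now at position 24 started at position 33.

33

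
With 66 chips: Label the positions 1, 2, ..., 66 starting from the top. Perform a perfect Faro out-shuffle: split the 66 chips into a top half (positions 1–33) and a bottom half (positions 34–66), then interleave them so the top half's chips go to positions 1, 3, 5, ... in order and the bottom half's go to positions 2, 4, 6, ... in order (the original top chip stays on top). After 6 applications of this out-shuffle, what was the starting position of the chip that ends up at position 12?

55

Work backwards from position 12, undoing one out-shuffle at a time:
12 ← 39 ← 20 ← 43 ← 22 ← 44 ← 55
So the chip now at position 12 started at position 55.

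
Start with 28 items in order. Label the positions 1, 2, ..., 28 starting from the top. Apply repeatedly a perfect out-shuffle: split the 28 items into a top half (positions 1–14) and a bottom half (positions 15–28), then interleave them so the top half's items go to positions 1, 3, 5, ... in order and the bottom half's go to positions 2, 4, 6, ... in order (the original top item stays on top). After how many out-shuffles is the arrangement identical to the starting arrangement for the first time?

The out-shuffle permutes the 28 positions with cycle lengths [1, 1, 2, 6, 18].
Every item is home exactly when every cycle has completed a whole number of laps, i.e. after lcm(1, 2, 6, 18) = 18 out-shuffles.

18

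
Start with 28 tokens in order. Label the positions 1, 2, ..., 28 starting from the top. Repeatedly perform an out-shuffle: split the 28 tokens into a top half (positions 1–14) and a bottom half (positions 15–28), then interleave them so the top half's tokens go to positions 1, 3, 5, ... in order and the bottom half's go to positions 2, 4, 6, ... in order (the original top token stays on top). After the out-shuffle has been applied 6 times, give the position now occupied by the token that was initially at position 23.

5

Track the token's position through each out-shuffle:
23 → 18 → 8 → 15 → 2 → 3 → 5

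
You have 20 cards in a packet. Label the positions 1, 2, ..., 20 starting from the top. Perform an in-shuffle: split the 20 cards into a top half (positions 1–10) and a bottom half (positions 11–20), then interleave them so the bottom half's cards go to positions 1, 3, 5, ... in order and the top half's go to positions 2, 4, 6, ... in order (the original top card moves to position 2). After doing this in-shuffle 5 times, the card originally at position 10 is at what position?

Track the card's position through each in-shuffle:
10 → 20 → 19 → 17 → 13 → 5

5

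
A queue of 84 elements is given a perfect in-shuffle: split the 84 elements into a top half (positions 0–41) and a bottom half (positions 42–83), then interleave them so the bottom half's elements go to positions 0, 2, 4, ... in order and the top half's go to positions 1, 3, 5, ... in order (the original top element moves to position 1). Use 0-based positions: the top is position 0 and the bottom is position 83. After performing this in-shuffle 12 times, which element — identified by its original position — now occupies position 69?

14

Work backwards from position 69, undoing one in-shuffle at a time:
69 ← 34 ← 59 ← 29 ← 14 ← 49 ← 24 ← 54 ← 69 ← 34 ← 59 ← 29 ← 14
So the element now at position 69 started at position 14.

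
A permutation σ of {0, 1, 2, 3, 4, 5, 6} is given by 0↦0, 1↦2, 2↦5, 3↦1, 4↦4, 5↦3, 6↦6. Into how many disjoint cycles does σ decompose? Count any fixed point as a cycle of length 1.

Cycle decomposition: (0) (1 2 5 3) (4) (6).
4 cycles.

4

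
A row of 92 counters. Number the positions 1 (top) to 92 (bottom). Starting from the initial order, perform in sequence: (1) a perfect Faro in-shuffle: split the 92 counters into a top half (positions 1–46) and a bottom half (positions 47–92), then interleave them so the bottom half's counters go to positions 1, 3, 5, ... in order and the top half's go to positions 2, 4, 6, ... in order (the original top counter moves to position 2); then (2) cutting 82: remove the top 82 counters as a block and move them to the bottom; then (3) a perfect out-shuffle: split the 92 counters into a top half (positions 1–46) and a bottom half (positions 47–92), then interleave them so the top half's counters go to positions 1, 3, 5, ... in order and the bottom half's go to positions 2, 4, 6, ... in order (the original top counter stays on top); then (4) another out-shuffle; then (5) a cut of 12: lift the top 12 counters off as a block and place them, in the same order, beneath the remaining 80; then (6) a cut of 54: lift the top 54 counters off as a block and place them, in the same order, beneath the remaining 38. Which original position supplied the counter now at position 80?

Undo the operations in reverse order, starting from position 80:
  undo op 6 (cut 54): 80 ← 42
  undo op 5 (cut 12): 42 ← 54
  undo op 4 (out-shuffle, from bottom half): 54 ← 73
  undo op 3 (out-shuffle, from top half): 73 ← 37
  undo op 2 (cut 82): 37 ← 27
  undo op 1 (in-shuffle, from bottom half): 27 ← 60
So the counter at position 80 came from original position 60.

60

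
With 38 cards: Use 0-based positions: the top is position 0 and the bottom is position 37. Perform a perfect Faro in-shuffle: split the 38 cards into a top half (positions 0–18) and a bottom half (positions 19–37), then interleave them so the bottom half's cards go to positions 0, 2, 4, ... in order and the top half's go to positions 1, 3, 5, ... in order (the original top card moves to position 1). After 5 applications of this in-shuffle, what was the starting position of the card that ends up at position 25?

Work backwards from position 25, undoing one in-shuffle at a time:
25 ← 12 ← 25 ← 12 ← 25 ← 12
So the card now at position 25 started at position 12.

12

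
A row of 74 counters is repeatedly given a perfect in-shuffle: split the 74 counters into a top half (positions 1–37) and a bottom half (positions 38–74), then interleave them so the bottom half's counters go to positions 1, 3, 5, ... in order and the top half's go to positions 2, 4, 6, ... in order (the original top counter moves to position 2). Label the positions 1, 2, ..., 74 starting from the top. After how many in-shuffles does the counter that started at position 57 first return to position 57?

Follow position 57 under repeated in-shuffles:
57 → 39 → 3 → 6 → 12 → 24 → 48 → 21 → 42 → 9 → 18 → 36 → 72 → 69 → 63 → 51 → 27 → 54 → 33 → 66 → 57
It first returns after 20 in-shuffles.

20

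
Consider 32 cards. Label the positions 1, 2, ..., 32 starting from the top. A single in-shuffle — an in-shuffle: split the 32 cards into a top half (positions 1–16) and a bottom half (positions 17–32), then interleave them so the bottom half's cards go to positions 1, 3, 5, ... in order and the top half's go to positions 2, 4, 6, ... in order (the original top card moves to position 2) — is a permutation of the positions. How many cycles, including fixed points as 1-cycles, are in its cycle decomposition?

4

Trace each unvisited position around until it returns:
(1 2 4 8 16 32 31 29 25 17) (3 6 12 24 15 30 27 21 9 18) (5 10 20 7 14 28 23 13 26 19) (11 22)
4 cycles in total.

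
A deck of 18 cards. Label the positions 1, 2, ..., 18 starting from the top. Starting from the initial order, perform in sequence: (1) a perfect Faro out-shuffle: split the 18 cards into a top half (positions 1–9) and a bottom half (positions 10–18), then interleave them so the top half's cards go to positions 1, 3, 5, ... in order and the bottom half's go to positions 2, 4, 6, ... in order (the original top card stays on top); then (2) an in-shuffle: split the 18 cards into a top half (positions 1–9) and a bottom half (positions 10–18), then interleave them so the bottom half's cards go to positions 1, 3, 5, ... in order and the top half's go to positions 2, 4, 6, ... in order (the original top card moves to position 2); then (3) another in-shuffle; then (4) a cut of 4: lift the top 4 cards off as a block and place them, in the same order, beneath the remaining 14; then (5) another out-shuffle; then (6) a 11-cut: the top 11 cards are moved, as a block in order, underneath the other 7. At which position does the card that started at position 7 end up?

9

Track the card from position 7 forward through each operation:
  after op 1 (out-shuffle): 7 → 13
  after op 2 (in-shuffle): 13 → 7
  after op 3 (in-shuffle): 7 → 14
  after op 4 (cut 4): 14 → 10
  after op 5 (out-shuffle): 10 → 2
  after op 6 (cut 11): 2 → 9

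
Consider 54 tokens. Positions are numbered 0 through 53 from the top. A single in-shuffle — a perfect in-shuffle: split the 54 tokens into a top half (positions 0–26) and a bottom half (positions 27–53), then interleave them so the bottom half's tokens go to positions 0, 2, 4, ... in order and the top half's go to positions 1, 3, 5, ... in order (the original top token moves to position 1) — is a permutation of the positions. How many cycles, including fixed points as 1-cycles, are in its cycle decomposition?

4

Trace each unvisited position around until it returns:
(0 1 3 7 15 31 ... len 20) (2 5 11 23 47 40 ... len 20) (4 9 19 39 24 49 44 34 14 29) (10 21 43 32)
4 cycles in total.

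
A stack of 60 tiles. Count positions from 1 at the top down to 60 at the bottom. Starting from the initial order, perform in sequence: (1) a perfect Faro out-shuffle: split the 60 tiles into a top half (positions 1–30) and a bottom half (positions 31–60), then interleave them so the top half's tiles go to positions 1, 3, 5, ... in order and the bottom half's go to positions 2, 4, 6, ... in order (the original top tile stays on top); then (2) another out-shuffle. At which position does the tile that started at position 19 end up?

14

Track the tile from position 19 forward through each operation:
  after op 1 (out-shuffle): 19 → 37
  after op 2 (out-shuffle): 37 → 14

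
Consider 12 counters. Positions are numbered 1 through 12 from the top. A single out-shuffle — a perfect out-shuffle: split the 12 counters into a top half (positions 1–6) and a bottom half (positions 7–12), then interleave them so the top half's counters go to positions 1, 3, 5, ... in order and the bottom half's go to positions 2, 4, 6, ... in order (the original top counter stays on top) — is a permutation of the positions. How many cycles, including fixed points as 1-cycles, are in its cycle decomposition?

3

Trace each unvisited position around until it returns:
(1) (2 3 5 9 6 11 10 8 4 7) (12)
3 cycles in total.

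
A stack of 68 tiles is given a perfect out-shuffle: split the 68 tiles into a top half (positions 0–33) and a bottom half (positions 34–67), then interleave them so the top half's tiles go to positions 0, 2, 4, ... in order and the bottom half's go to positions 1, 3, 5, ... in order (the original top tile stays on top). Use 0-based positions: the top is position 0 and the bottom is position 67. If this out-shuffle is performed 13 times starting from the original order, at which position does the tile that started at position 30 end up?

Track position through each out-shuffle: 30 → 60 → 53 → 39 → 11 → ... (continuing for 13 shuffles total) → 4.

4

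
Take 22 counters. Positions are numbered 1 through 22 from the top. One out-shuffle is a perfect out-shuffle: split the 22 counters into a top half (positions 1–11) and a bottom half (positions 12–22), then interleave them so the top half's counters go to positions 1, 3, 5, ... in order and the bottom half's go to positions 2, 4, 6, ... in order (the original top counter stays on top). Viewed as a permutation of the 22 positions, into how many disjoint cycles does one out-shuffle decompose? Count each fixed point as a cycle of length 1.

7

Trace each unvisited position around until it returns:
(1) (2 3 5 9 17 12) (4 7 13) (6 11 21 20 18 14) (8 15) (10 19 16) (22)
7 cycles in total.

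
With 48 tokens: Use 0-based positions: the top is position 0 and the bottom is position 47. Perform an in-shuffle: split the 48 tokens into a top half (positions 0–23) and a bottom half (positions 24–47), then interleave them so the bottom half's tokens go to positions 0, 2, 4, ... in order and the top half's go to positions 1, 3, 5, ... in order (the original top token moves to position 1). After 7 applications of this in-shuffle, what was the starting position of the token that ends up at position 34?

41

Work backwards from position 34, undoing one in-shuffle at a time:
34 ← 41 ← 20 ← 34 ← 41 ← 20 ← 34 ← 41
So the token now at position 34 started at position 41.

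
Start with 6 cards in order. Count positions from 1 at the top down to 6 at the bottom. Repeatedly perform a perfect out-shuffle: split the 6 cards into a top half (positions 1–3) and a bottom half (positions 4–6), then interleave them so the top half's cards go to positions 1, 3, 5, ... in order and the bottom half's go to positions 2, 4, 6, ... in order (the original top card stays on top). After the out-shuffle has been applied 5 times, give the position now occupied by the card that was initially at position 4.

Track the card's position through each out-shuffle:
4 → 2 → 3 → 5 → 4 → 2

2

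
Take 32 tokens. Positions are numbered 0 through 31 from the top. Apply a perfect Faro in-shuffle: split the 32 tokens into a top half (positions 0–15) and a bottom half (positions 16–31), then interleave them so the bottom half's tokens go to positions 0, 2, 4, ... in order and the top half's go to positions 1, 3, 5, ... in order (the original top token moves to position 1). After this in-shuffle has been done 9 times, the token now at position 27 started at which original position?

Work backwards from position 27, undoing one in-shuffle at a time:
27 ← 13 ← 6 ← 19 ← 9 ← 4 ← 18 ← 25 ← 12 ← 22
So the token now at position 27 started at position 22.

22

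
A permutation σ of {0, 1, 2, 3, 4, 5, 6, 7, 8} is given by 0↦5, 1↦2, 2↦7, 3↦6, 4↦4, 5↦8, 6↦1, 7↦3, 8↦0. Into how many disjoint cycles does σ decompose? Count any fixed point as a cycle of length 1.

Cycle decomposition: (0 5 8) (1 2 7 3 6) (4).
3 cycles.

3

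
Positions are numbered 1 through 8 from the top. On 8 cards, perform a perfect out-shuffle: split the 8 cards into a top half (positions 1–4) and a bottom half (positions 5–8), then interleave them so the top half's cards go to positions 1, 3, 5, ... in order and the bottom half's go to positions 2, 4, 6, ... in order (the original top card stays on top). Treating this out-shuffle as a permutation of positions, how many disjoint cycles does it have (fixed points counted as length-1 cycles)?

Trace each unvisited position around until it returns:
(1) (2 3 5) (4 7 6) (8)
4 cycles in total.

4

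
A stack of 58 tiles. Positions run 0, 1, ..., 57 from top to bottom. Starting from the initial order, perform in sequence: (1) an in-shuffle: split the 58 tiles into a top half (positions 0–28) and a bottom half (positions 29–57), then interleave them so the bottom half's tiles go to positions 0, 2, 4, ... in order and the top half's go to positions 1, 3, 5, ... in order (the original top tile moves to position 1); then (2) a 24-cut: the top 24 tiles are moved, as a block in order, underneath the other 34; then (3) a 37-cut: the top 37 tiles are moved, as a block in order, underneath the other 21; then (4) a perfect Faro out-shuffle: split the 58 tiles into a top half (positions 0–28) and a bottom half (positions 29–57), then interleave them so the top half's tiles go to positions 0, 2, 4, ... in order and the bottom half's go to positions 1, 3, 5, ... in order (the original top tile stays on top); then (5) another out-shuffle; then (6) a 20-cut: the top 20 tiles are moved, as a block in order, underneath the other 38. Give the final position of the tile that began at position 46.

48

Track the tile from position 46 forward through each operation:
  after op 1 (in-shuffle): 46 → 34
  after op 2 (cut 24): 34 → 10
  after op 3 (cut 37): 10 → 31
  after op 4 (out-shuffle): 31 → 5
  after op 5 (out-shuffle): 5 → 10
  after op 6 (cut 20): 10 → 48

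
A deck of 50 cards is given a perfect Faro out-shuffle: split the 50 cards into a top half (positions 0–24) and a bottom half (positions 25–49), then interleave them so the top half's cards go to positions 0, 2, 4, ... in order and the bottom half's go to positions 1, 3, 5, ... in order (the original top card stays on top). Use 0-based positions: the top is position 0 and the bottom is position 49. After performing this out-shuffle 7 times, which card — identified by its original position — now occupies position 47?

Work backwards from position 47, undoing one out-shuffle at a time:
47 ← 48 ← 24 ← 12 ← 6 ← 3 ← 26 ← 13
So the card now at position 47 started at position 13.

13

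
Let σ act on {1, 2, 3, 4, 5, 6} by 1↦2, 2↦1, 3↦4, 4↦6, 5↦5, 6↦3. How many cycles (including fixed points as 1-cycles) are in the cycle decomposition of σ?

Cycle decomposition: (1 2) (3 4 6) (5).
3 cycles.

3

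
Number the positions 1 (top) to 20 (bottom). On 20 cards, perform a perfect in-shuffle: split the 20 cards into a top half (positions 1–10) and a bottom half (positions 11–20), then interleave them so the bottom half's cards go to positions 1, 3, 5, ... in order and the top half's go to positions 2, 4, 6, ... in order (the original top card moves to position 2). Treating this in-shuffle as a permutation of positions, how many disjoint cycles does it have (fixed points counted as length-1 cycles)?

Trace each unvisited position around until it returns:
(1 2 4 8 16 11) (3 6 12) (5 10 20 19 17 13) (7 14) (9 18 15)
5 cycles in total.

5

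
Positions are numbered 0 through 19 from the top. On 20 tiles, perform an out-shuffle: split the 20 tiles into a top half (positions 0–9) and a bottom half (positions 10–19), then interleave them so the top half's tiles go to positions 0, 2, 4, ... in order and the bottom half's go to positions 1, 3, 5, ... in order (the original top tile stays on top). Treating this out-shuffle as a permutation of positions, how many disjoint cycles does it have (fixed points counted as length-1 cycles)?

3

Trace each unvisited position around until it returns:
(0) (1 2 4 8 16 13 ... len 18) (19)
3 cycles in total.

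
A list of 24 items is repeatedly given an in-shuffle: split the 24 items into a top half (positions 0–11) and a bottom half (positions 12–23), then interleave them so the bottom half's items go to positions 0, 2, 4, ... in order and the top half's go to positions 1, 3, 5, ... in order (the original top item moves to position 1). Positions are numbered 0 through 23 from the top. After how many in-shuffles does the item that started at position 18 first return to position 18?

20

Follow position 18 under repeated in-shuffles:
18 → 12 → 0 → 1 → 3 → 7 → 15 → 6 → 13 → 2 → 5 → 11 → 23 → 22 → 20 → 16 → 8 → 17 → 10 → 21 → 18
It first returns after 20 in-shuffles.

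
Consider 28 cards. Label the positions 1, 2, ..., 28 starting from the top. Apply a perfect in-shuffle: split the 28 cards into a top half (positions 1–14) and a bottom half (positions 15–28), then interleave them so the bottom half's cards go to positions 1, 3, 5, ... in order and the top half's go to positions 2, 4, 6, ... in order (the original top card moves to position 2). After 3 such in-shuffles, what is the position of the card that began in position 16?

12

Track the card's position through each in-shuffle:
16 → 3 → 6 → 12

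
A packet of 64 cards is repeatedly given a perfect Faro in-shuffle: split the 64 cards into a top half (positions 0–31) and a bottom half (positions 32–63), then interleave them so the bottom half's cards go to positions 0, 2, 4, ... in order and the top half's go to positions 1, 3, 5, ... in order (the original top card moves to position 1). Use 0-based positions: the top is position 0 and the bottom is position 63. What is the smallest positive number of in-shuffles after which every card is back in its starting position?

The in-shuffle permutes the 64 positions with cycle lengths [4, 12, 12, 12, 12, 12].
Every card is home exactly when every cycle has completed a whole number of laps, i.e. after lcm(4, 12) = 12 in-shuffles.

12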